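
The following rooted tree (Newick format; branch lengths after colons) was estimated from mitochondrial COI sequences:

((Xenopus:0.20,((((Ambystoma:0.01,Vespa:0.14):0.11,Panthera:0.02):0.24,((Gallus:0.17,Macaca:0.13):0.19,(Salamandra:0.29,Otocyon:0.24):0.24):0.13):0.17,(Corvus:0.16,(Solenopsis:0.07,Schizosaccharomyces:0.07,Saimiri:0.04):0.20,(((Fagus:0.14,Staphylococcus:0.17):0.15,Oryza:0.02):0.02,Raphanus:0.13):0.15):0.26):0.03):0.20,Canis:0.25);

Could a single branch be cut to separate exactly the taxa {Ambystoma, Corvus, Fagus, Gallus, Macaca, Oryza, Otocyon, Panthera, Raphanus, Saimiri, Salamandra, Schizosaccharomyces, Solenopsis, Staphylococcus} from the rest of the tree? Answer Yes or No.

No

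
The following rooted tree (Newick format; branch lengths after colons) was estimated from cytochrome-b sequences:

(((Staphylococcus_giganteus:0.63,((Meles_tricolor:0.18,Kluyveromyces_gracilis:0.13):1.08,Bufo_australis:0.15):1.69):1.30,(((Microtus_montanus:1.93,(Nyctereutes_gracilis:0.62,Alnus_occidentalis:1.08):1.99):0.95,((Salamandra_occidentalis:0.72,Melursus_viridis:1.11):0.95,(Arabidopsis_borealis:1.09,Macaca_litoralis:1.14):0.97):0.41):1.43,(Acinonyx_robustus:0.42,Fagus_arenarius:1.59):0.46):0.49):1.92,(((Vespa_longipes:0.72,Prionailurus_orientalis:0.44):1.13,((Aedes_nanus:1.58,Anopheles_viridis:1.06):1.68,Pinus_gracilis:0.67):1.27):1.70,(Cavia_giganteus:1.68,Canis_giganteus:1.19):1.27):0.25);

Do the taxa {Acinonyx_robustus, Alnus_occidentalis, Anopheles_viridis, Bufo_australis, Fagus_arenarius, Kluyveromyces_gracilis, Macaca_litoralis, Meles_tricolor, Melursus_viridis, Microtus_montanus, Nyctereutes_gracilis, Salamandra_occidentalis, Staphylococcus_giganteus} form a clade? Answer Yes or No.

No

The MRCA of the listed taxa is the root, so the smallest clade containing them is the whole tree.
That clade also contains Aedes_nanus, Arabidopsis_borealis, Canis_giganteus, Cavia_giganteus, Pinus_gracilis, Prionailurus_orientalis, Vespa_longipes, which are not in the proposed group, so the group is not monophyletic.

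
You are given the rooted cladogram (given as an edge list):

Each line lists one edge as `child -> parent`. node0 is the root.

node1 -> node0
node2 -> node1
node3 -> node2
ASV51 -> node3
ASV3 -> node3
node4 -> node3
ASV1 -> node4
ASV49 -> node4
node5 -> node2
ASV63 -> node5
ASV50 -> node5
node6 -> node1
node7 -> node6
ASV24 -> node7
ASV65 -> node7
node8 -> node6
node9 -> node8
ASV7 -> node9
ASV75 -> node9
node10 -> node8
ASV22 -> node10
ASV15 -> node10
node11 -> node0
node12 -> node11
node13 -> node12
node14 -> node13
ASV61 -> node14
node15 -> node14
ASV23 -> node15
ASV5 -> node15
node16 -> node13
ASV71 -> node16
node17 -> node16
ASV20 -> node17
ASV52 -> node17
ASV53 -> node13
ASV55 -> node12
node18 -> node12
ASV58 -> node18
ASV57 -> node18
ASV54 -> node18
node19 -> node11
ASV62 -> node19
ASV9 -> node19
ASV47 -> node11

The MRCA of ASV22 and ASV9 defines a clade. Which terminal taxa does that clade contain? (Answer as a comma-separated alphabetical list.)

ASV1, ASV15, ASV20, ASV22, ASV23, ASV24, ASV3, ASV47, ASV49, ASV5, ASV50, ASV51, ASV52, ASV53, ASV54, ASV55, ASV57, ASV58, ASV61, ASV62, ASV63, ASV65, ASV7, ASV71, ASV75, ASV9

Tracing ASV22: it sits inside (ASV22,ASV15).
Tracing ASV9: it sits inside (ASV62,ASV9).
The smallest clade enclosing both is the whole tree (their MRCA is the root), so the answer is all 26 tips in alphabetical order.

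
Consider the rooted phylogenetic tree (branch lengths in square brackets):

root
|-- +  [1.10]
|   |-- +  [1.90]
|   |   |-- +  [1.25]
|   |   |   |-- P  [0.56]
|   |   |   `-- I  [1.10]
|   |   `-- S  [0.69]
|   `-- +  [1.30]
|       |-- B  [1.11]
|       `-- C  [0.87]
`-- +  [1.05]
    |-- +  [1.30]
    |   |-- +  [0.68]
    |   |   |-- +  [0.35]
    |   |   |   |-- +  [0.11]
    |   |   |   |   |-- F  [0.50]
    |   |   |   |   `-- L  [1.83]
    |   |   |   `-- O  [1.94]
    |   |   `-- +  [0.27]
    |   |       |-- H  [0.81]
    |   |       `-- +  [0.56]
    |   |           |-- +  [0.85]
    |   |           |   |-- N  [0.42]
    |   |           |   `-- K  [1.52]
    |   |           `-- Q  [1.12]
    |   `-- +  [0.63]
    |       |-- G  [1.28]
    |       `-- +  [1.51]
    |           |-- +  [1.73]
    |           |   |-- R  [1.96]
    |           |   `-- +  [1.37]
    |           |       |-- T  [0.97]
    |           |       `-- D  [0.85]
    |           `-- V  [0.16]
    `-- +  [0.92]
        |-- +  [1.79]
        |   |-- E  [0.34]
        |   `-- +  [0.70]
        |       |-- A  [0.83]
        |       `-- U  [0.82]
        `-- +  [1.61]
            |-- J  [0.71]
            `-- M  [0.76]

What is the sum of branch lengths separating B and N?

8.64

The path runs B → … → MRCA → … → N; the MRCA is the root of the tree.
Branch lengths along that path: 1.11 + 1.30 + 1.10 + 1.05 + 1.30 + 0.68 + 0.27 + 0.56 + 0.85 + 0.42 = 8.64.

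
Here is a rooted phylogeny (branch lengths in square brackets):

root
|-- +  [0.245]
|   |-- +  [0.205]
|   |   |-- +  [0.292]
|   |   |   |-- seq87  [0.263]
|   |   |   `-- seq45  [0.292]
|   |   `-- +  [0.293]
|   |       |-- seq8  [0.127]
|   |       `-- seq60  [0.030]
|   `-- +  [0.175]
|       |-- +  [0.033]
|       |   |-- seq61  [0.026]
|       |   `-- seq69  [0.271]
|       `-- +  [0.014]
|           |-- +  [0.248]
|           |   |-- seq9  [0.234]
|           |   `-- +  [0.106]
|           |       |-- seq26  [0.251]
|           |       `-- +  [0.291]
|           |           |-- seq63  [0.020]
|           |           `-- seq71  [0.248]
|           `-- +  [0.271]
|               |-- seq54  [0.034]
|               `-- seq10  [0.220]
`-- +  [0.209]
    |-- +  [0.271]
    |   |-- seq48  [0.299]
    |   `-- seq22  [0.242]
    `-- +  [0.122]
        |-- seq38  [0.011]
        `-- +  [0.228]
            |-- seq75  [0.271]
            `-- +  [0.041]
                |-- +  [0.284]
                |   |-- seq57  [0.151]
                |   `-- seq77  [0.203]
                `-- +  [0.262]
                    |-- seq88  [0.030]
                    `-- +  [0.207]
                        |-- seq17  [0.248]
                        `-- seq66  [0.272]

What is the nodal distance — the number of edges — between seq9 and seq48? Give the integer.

The MRCA of seq9 and seq48 is the root of the tree.
From seq9 up to that node: 5 branches. From seq48 up to the same node: 3 branches. Total: 5 + 3 = 8.

8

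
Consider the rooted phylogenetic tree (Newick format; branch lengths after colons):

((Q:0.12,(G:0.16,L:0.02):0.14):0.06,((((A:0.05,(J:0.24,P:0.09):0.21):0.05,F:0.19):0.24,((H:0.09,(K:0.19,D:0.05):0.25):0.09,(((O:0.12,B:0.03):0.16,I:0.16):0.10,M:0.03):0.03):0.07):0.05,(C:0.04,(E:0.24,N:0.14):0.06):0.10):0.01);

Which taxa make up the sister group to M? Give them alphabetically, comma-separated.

M attaches to the tree at the node subtending (((O,B),I),M).
The other lineage descending from that same node — the sister group — is ((O,B),I); its 3 tips in alphabetical order are the answer.

B, I, O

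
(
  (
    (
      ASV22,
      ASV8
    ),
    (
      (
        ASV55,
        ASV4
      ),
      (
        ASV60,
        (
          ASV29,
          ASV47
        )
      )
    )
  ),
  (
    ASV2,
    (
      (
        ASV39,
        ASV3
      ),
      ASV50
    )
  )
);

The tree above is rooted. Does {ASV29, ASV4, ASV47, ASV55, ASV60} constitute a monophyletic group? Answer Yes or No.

Yes

The most recent common ancestor of these taxa subtends ((ASV55,ASV4),(ASV60,(ASV29,ASV47))).
That clade has exactly 5 tips — every listed taxon and nothing else — so the group is monophyletic.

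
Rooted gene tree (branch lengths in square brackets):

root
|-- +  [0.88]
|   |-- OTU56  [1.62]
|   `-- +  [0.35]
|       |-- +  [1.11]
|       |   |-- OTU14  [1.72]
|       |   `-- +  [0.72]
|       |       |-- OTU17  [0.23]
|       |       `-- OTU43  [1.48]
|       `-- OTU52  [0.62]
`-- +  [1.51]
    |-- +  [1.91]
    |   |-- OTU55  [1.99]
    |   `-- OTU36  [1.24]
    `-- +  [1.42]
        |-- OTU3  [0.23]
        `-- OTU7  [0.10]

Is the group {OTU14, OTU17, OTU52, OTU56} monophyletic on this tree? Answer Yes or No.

No

The MRCA of the listed taxa subtends (OTU56,((OTU14,(OTU17,OTU43)),OTU52)).
That clade also contains OTU43, which is not in the proposed group, so the group is not monophyletic.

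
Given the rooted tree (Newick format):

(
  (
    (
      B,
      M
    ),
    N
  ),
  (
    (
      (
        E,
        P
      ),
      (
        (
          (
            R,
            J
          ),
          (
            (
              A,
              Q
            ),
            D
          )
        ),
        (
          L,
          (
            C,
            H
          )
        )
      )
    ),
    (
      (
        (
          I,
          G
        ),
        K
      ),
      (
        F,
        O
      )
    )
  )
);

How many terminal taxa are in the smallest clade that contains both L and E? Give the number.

The MRCA of L and E is the node subtending ((E,P),(((R,J),((A,Q),D)),(L,(C,H)))).
That clade contains 10 terminal taxa: A, C, D, E, H, J, L, P, Q, R.

10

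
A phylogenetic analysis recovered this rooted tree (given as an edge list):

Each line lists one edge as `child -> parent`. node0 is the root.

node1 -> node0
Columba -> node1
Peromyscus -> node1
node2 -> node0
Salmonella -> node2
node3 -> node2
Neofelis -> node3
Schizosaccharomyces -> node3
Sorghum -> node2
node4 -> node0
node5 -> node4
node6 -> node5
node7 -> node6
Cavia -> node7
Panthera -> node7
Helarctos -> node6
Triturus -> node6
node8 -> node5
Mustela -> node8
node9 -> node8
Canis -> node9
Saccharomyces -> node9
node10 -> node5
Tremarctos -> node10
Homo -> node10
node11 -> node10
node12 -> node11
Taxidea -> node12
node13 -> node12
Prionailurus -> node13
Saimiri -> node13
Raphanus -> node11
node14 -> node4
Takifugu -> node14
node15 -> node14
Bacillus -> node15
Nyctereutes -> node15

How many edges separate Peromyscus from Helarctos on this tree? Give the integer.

6

The MRCA of Peromyscus and Helarctos is the root of the tree.
From Peromyscus up to that node: 2 branches. From Helarctos up to the same node: 4 branches. Total: 2 + 4 = 6.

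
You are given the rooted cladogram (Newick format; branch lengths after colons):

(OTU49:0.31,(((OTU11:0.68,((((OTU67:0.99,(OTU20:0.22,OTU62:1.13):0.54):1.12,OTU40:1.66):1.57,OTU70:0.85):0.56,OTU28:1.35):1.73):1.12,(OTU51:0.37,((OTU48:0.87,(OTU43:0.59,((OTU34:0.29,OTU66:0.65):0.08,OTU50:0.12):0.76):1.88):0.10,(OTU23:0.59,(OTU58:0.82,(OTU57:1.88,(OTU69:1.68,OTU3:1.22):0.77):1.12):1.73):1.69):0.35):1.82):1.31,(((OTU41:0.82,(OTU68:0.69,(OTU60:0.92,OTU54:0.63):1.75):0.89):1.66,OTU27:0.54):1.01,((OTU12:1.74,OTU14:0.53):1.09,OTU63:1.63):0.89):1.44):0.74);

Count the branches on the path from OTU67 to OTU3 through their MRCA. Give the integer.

The MRCA of OTU67 and OTU3 is the node subtending ((OTU11,((((OTU67,(OTU20,OTU62)),OTU40),OTU70),OTU28)),(OTU51,((OTU48,(OTU43,((OTU34,OTU66),OTU50))),(OTU23,(OTU58,(OTU57,(OTU69,OTU3))))))).
From OTU67 up to that node: 6 branches. From OTU3 up to the same node: 7 branches. Total: 6 + 7 = 13.

13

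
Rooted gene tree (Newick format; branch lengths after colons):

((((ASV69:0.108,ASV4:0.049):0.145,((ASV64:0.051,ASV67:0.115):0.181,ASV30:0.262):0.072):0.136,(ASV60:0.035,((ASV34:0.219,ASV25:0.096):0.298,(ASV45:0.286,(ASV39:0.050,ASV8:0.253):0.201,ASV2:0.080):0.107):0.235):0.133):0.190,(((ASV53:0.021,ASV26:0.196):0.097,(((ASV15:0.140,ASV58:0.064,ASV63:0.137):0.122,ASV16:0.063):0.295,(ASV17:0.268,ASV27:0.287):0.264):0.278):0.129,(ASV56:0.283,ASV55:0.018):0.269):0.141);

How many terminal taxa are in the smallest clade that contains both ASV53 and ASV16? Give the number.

8

The MRCA of ASV53 and ASV16 is the node subtending ((ASV53,ASV26),(((ASV15,ASV58,ASV63),ASV16),(ASV17,ASV27))).
That clade contains 8 terminal taxa: ASV15, ASV16, ASV17, ASV26, ASV27, ASV53, ASV58, ASV63.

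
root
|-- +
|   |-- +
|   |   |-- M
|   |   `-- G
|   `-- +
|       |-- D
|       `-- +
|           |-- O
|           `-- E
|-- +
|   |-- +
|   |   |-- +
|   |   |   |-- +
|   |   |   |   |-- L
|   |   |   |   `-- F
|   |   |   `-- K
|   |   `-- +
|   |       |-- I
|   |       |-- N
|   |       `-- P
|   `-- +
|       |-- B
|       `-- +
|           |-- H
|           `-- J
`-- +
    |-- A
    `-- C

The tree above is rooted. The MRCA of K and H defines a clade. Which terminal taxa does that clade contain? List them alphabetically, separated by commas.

B, F, H, I, J, K, L, N, P

Tracing K: it sits inside ((L,F),K).
Tracing H: it sits inside (H,J).
The smallest clade enclosing both is ((((L,F),K),(I,N,P)),(B,(H,J))); the answer is its 9 terminal taxa in alphabetical order.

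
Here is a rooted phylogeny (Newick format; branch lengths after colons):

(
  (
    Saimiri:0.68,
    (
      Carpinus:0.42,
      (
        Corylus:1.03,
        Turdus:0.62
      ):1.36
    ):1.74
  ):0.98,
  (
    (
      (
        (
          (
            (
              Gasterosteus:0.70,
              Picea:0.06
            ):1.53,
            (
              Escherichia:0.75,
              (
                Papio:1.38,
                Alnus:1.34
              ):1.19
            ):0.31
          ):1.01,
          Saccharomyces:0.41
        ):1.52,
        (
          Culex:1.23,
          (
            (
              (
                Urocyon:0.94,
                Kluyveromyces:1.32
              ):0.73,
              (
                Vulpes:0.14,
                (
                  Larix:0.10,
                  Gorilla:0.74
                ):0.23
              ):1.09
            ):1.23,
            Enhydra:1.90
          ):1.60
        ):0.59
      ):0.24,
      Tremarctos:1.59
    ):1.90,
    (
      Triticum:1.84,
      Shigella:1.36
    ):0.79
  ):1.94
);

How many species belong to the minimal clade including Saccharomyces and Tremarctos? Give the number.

The MRCA of Saccharomyces and Tremarctos is the node subtending (((((Gasterosteus,Picea),(Escherichia,(Papio,Alnus))),Saccharomyces),(Culex,(((Urocyon,Kluyveromyces),(Vulpes,(Larix,Gorilla))),Enhydra))),Tremarctos).
That clade contains 14 terminal taxa: Alnus, Culex, Enhydra, Escherichia, Gasterosteus, Gorilla, Kluyveromyces, Larix, Papio, Picea, Saccharomyces, Tremarctos, Urocyon, Vulpes.

14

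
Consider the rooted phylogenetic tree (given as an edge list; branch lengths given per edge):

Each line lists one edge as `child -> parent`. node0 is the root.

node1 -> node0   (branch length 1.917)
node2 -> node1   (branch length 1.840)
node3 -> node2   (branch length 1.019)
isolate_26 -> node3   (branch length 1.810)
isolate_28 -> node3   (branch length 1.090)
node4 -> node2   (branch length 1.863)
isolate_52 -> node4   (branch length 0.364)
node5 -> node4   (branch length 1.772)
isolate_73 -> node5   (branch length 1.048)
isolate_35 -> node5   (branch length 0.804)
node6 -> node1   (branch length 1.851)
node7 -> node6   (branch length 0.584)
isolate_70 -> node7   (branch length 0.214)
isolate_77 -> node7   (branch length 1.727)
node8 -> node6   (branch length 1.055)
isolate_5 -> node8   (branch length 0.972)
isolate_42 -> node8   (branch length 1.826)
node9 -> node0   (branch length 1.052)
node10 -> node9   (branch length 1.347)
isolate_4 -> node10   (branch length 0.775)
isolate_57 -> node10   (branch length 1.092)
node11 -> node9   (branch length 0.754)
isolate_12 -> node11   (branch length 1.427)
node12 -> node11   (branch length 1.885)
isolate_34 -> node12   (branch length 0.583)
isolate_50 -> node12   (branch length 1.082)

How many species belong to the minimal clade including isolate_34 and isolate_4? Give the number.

The MRCA of isolate_34 and isolate_4 is the node subtending ((isolate_4,isolate_57),(isolate_12,(isolate_34,isolate_50))).
That clade contains 5 terminal taxa: isolate_12, isolate_34, isolate_4, isolate_50, isolate_57.

5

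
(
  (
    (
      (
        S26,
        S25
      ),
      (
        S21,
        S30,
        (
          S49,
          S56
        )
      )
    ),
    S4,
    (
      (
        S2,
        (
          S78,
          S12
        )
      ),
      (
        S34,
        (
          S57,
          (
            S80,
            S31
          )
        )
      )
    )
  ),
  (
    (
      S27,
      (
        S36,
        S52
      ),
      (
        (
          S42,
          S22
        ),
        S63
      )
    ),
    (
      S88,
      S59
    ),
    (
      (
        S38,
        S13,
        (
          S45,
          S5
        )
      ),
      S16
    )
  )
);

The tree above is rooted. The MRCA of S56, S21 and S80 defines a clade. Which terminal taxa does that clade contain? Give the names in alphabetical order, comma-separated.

Tracing S56: it sits inside (S49,S56).
Tracing S21: it sits inside (S21,S30,(S49,S56)).
Tracing S80: it sits inside (S80,S31).
The smallest clade enclosing all 3 is (((S26,S25),(S21,S30,(S49,S56))),S4,((S2,(S78,S12)),(S34,(S57,(S80,S31))))); the answer is its 14 terminal taxa in alphabetical order.

S12, S2, S21, S25, S26, S30, S31, S34, S4, S49, S56, S57, S78, S80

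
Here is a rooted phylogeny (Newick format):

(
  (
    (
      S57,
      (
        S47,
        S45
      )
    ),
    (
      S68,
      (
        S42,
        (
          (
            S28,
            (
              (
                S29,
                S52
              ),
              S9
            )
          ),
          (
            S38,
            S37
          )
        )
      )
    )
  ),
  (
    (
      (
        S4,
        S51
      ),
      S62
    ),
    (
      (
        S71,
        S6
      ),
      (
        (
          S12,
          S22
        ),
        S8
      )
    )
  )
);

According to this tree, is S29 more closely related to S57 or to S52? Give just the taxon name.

The MRCA of S29 and S52 subtends (S29,S52) (2 taxa).
The MRCA of S29 and S57 subtends ((S57,(S47,S45)),(S68,(S42,((S28,((S29,S52),S9)),(S38,S37))))) (11 taxa).
The first is nested inside the second, so S29 shares a more recent common ancestor with S52.

S52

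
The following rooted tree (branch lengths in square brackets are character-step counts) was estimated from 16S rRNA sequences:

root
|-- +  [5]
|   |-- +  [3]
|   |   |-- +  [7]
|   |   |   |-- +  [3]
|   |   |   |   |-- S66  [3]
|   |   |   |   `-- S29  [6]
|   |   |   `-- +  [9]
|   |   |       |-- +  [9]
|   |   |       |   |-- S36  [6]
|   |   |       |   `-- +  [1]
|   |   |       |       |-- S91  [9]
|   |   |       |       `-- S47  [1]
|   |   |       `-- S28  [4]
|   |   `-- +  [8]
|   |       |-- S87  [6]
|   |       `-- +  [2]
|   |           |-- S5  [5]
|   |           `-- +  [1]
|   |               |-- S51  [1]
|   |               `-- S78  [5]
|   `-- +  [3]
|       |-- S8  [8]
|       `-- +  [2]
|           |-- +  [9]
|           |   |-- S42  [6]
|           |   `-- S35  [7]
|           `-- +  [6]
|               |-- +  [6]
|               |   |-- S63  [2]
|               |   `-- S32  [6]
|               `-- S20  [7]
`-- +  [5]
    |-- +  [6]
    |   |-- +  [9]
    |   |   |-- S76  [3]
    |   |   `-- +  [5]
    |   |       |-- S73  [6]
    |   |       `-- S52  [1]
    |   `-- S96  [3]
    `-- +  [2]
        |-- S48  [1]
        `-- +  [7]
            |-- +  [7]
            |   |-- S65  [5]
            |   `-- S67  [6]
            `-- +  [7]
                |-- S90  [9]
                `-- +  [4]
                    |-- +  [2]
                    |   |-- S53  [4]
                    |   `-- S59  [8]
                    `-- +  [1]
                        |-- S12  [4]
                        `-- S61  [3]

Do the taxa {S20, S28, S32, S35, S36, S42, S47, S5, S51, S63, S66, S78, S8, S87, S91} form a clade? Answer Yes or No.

No

The MRCA of the listed taxa subtends ((((S66,S29),((S36,(S91,S47)),S28)),(S87,(S5,(S51,S78)))),(S8,((S42,S35),((S63,S32),S20)))).
That clade also contains S29, which is not in the proposed group, so the group is not monophyletic.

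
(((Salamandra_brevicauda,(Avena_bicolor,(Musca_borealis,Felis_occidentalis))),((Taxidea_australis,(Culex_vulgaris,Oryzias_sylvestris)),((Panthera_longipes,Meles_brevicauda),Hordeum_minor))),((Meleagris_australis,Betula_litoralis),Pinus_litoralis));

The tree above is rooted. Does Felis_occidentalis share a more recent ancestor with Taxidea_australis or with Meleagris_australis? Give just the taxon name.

Taxidea_australis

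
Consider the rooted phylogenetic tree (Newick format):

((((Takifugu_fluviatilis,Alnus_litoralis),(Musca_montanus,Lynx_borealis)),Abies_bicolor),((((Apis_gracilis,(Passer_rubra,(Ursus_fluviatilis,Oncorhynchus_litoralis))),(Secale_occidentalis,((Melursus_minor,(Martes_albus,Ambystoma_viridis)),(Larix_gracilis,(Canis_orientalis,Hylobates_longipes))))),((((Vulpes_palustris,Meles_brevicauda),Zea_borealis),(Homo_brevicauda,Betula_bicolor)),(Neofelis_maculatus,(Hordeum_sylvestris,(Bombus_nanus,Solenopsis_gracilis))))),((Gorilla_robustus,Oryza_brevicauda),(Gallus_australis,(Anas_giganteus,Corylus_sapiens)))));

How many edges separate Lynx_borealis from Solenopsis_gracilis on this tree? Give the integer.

11

The MRCA of Lynx_borealis and Solenopsis_gracilis is the root of the tree.
From Lynx_borealis up to that node: 4 branches. From Solenopsis_gracilis up to the same node: 7 branches. Total: 4 + 7 = 11.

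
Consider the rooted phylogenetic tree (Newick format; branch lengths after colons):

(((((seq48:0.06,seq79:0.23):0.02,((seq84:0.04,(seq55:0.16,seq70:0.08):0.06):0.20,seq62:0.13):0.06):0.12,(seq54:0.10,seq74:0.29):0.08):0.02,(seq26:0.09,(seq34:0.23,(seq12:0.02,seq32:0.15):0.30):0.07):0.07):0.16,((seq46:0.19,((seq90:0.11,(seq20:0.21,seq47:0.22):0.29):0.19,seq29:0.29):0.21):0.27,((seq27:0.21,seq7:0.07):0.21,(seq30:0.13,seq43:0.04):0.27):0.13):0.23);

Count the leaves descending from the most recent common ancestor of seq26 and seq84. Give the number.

12

The MRCA of seq26 and seq84 is the node subtending ((((seq48,seq79),((seq84,(seq55,seq70)),seq62)),(seq54,seq74)),(seq26,(seq34,(seq12,seq32)))).
That clade contains 12 terminal taxa: seq12, seq26, seq32, seq34, seq48, seq54, seq55, seq62, seq70, seq74, seq79, seq84.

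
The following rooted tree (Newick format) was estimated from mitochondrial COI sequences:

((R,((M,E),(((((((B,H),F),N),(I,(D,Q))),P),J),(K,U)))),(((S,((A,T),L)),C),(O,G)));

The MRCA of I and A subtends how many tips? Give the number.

21

The MRCA of I and A is the root, so the clade is the entire tree.
That clade contains 21 terminal taxa: A, B, C, D, E, F, G, H, I, J, K, L, M, N, O, P, Q, R, S, T, U.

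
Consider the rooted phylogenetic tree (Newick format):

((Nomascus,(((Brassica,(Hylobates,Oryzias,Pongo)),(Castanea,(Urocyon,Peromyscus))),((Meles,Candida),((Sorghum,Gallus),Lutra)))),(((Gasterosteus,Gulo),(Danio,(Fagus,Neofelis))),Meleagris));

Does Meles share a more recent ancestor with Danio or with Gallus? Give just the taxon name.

Gallus

The MRCA of Meles and Gallus subtends ((Meles,Candida),((Sorghum,Gallus),Lutra)) (5 taxa).
The MRCA of Meles and Danio is the root, subtending the entire tree (19 taxa).
The first is nested inside the second, so Meles shares a more recent common ancestor with Gallus.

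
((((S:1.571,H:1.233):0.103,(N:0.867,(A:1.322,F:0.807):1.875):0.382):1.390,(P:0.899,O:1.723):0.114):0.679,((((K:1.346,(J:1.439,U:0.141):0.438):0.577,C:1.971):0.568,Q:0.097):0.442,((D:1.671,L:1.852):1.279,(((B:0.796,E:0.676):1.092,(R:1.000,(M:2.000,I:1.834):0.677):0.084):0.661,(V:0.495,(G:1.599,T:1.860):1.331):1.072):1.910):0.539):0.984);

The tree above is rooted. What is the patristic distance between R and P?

6.870

The path runs R → … → MRCA → … → P; the MRCA is the root of the tree.
Branch lengths along that path: 1.000 + 0.084 + 0.661 + 1.910 + 0.539 + 0.984 + 0.679 + 0.114 + 0.899 = 6.870.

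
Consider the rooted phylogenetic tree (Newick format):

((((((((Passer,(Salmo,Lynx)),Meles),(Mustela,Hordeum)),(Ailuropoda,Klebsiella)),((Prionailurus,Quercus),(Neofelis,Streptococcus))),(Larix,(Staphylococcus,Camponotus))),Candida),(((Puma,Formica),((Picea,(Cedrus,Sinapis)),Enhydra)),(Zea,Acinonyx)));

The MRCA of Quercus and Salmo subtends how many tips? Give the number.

12

The MRCA of Quercus and Salmo is the node subtending (((((Passer,(Salmo,Lynx)),Meles),(Mustela,Hordeum)),(Ailuropoda,Klebsiella)),((Prionailurus,Quercus),(Neofelis,Streptococcus))).
That clade contains 12 terminal taxa: Ailuropoda, Hordeum, Klebsiella, Lynx, Meles, Mustela, Neofelis, Passer, Prionailurus, Quercus, Salmo, Streptococcus.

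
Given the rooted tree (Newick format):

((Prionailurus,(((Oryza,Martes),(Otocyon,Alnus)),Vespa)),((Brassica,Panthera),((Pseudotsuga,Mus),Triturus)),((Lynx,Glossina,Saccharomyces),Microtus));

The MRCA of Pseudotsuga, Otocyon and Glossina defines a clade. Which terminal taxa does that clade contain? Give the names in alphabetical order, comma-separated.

Alnus, Brassica, Glossina, Lynx, Martes, Microtus, Mus, Oryza, Otocyon, Panthera, Prionailurus, Pseudotsuga, Saccharomyces, Triturus, Vespa

Tracing Pseudotsuga: it sits inside (Pseudotsuga,Mus).
Tracing Otocyon: it sits inside (Otocyon,Alnus).
Tracing Glossina: it sits inside (Lynx,Glossina,Saccharomyces).
The smallest clade enclosing all 3 is the whole tree (their MRCA is the root), so the answer is all 15 tips in alphabetical order.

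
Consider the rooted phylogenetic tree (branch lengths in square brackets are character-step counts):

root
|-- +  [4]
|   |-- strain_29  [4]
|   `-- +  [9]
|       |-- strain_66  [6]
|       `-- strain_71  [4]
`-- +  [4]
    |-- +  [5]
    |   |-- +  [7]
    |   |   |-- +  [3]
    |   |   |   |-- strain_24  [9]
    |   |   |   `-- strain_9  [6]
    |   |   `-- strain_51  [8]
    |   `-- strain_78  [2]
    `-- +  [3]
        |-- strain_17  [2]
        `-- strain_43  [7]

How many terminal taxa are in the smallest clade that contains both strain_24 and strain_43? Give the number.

6

The MRCA of strain_24 and strain_43 is the node subtending ((((strain_24,strain_9),strain_51),strain_78),(strain_17,strain_43)).
That clade contains 6 terminal taxa: strain_17, strain_24, strain_43, strain_51, strain_78, strain_9.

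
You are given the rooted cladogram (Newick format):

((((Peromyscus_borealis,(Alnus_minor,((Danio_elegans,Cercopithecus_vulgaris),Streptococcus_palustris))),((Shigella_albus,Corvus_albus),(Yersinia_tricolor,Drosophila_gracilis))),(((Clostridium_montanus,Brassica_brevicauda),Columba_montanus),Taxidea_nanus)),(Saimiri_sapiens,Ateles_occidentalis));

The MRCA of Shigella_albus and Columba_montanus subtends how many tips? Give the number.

13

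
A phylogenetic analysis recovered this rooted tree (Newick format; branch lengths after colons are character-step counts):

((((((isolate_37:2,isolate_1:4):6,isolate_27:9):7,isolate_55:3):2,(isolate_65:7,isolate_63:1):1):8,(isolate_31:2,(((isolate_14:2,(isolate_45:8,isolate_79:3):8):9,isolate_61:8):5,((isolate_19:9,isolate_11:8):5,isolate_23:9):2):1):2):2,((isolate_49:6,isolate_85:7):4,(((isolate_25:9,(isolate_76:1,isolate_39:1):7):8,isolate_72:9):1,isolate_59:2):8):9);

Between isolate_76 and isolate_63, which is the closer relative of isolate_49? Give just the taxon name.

isolate_76

The MRCA of isolate_49 and isolate_76 subtends ((isolate_49,isolate_85),(((isolate_25,(isolate_76,isolate_39)),isolate_72),isolate_59)) (7 taxa).
The MRCA of isolate_49 and isolate_63 is the root, subtending the entire tree (21 taxa).
The first is nested inside the second, so isolate_49 shares a more recent common ancestor with isolate_76.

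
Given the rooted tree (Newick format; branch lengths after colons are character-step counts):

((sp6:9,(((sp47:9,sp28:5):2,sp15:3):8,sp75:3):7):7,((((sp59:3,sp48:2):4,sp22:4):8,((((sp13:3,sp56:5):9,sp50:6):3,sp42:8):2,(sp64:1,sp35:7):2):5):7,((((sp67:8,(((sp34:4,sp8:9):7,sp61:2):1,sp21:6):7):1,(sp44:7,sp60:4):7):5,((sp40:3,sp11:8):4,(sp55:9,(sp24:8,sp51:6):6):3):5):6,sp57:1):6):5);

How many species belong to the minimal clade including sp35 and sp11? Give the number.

22

The MRCA of sp35 and sp11 is the node subtending ((((sp59,sp48),sp22),((((sp13,sp56),sp50),sp42),(sp64,sp35))),((((sp67,(((sp34,sp8),sp61),sp21)),(sp44,sp60)),((sp40,sp11),(sp55,(sp24,sp51)))),sp57)).
That clade contains 22 terminal taxa: sp11, sp13, sp21, sp22, sp24, sp34, sp35, sp40, sp42, sp44, sp48, sp50, sp51, sp55, sp56, sp57, sp59, sp60, sp61, sp64, sp67, sp8.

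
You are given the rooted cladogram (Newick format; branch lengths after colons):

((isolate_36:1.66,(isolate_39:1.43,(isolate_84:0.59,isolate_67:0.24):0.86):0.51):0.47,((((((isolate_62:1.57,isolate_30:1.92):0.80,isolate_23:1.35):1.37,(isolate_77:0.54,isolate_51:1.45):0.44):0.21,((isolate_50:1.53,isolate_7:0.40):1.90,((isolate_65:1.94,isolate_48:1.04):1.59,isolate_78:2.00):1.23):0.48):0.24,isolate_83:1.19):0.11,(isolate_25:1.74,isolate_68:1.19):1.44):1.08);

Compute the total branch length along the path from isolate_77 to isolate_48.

5.53

The path runs isolate_77 → … → MRCA → … → isolate_48; the MRCA is the node subtending ((((isolate_62,isolate_30),isolate_23),(isolate_77,isolate_51)),((isolate_50,isolate_7),((isolate_65,isolate_48),isolate_78))).
Branch lengths along that path: 0.54 + 0.44 + 0.21 + 0.48 + 1.23 + 1.59 + 1.04 = 5.53.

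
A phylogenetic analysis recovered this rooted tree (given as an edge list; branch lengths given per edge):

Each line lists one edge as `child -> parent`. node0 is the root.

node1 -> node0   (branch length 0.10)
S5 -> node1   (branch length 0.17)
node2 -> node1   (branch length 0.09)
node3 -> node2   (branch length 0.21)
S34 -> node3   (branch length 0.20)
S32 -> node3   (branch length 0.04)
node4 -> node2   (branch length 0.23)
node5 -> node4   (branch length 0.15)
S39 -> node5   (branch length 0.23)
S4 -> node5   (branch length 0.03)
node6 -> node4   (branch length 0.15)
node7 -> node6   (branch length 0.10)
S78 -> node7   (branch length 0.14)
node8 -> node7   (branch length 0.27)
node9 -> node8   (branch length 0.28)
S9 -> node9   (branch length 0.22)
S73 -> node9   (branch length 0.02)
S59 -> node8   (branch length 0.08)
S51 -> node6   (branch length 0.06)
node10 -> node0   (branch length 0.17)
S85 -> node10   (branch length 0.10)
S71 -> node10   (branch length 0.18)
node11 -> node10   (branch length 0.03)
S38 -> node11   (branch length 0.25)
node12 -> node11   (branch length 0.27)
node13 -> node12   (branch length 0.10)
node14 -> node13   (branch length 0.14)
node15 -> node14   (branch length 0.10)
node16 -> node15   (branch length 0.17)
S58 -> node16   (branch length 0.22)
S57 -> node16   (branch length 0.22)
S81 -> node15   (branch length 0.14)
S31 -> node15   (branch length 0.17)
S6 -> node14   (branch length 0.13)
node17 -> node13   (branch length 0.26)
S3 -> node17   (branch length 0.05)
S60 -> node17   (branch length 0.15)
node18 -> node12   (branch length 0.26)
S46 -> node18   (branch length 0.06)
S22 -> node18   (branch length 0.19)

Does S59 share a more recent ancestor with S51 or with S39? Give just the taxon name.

S51

The MRCA of S59 and S51 subtends ((S78,((S9,S73),S59)),S51) (5 taxa).
The MRCA of S59 and S39 subtends ((S39,S4),((S78,((S9,S73),S59)),S51)) (7 taxa).
The first is nested inside the second, so S59 shares a more recent common ancestor with S51.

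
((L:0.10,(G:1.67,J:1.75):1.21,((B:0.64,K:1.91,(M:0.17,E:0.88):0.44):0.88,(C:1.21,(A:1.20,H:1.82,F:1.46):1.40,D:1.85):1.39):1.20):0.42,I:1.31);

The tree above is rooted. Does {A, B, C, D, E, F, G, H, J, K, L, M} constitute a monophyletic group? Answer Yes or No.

Yes

The most recent common ancestor of these taxa subtends (L,(G,J),((B,K,(M,E)),(C,(A,H,F),D))).
That clade has exactly 12 tips — every listed taxon and nothing else — so the group is monophyletic.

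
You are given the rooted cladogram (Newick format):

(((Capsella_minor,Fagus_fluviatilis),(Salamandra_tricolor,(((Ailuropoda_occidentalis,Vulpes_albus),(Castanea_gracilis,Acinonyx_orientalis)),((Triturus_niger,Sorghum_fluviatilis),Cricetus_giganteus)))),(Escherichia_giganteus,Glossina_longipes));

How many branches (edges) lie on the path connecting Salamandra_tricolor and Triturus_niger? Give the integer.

The MRCA of Salamandra_tricolor and Triturus_niger is the node subtending (Salamandra_tricolor,(((Ailuropoda_occidentalis,Vulpes_albus),(Castanea_gracilis,Acinonyx_orientalis)),((Triturus_niger,Sorghum_fluviatilis),Cricetus_giganteus))).
From Salamandra_tricolor up to that node: 1 branch. From Triturus_niger up to the same node: 4 branches. Total: 1 + 4 = 5.

5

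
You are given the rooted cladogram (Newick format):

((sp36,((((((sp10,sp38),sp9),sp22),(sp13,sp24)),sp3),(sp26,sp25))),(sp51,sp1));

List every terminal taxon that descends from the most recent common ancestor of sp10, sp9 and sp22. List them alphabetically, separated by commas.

Tracing sp10: it sits inside (sp10,sp38).
Tracing sp9: it sits inside ((sp10,sp38),sp9).
Tracing sp22: it sits inside (((sp10,sp38),sp9),sp22).
The smallest clade enclosing all 3 is (((sp10,sp38),sp9),sp22); the answer is its 4 terminal taxa in alphabetical order.

sp10, sp22, sp38, sp9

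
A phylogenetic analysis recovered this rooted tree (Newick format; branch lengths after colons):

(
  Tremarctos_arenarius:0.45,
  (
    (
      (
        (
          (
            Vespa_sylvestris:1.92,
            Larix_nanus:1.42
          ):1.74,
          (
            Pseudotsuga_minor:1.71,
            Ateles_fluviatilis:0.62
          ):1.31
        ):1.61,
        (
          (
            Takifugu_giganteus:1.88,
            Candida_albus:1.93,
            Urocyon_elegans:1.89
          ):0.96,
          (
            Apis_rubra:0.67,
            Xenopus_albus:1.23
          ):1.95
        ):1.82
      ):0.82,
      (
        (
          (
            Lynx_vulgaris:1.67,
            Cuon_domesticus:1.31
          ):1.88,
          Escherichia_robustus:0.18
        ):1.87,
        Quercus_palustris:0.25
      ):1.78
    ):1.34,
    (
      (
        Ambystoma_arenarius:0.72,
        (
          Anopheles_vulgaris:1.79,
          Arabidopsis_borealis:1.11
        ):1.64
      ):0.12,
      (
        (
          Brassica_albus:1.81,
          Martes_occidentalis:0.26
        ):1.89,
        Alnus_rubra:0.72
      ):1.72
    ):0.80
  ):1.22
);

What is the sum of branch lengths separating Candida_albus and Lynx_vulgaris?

The path runs Candida_albus → … → MRCA → … → Lynx_vulgaris; the MRCA is the node subtending ((((Vespa_sylvestris,Larix_nanus),(Pseudotsuga_minor,Ateles_fluviatilis)),((Takifugu_giganteus,Candida_albus,Urocyon_elegans),(Apis_rubra,Xenopus_albus))),(((Lynx_vulgaris,Cuon_domesticus),Escherichia_robustus),Quercus_palustris)).
Branch lengths along that path: 1.93 + 0.96 + 1.82 + 0.82 + 1.78 + 1.87 + 1.88 + 1.67 = 12.73.

12.73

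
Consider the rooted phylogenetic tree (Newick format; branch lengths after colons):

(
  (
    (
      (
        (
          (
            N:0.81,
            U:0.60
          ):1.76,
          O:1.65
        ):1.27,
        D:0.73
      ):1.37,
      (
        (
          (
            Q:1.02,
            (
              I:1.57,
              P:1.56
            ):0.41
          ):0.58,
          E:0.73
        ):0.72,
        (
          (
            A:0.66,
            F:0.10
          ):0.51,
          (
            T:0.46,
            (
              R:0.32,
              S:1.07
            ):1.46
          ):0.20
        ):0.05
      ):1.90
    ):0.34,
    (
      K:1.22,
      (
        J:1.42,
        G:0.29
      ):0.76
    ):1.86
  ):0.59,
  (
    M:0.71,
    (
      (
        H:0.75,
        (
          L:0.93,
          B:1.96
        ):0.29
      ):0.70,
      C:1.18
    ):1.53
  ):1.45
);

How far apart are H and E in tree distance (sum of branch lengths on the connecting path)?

8.71

The path runs H → … → MRCA → … → E; the MRCA is the root of the tree.
Branch lengths along that path: 0.75 + 0.70 + 1.53 + 1.45 + 0.59 + 0.34 + 1.90 + 0.72 + 0.73 = 8.71.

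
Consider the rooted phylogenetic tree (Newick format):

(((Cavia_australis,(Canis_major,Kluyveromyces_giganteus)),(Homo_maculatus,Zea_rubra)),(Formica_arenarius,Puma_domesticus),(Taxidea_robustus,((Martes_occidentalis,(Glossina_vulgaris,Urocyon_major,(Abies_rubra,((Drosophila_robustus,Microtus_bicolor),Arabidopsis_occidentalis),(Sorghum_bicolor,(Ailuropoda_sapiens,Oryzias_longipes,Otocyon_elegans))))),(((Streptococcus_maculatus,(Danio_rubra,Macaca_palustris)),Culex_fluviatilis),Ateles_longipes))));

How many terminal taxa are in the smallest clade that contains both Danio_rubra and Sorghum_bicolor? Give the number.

16

The MRCA of Danio_rubra and Sorghum_bicolor is the node subtending ((Martes_occidentalis,(Glossina_vulgaris,Urocyon_major,(Abies_rubra,((Drosophila_robustus,Microtus_bicolor),Arabidopsis_occidentalis),(Sorghum_bicolor,(Ailuropoda_sapiens,Oryzias_longipes,Otocyon_elegans))))),(((Streptococcus_maculatus,(Danio_rubra,Macaca_palustris)),Culex_fluviatilis),Ateles_longipes)).
That clade contains 16 terminal taxa: Abies_rubra, Ailuropoda_sapiens, Arabidopsis_occidentalis, Ateles_longipes, Culex_fluviatilis, Danio_rubra, Drosophila_robustus, Glossina_vulgaris, Macaca_palustris, Martes_occidentalis, Microtus_bicolor, Oryzias_longipes, Otocyon_elegans, Sorghum_bicolor, Streptococcus_maculatus, Urocyon_major.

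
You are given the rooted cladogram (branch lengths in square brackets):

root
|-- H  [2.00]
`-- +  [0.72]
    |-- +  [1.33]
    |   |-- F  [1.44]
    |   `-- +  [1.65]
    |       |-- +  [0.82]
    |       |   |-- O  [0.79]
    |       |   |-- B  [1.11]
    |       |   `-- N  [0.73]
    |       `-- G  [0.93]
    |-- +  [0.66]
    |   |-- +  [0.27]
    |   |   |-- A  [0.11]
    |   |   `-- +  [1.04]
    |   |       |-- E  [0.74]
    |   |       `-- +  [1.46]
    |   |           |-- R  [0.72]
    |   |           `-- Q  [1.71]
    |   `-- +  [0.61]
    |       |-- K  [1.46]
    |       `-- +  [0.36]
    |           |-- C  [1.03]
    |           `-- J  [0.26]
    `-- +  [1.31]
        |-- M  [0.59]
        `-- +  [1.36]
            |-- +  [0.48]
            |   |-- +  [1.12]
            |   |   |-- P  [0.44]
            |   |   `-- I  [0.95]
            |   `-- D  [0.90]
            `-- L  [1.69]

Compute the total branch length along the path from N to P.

9.24

The path runs N → … → MRCA → … → P; the MRCA is the node subtending ((F,((O,B,N),G)),((A,(E,(R,Q))),(K,(C,J))),(M,(((P,I),D),L))).
Branch lengths along that path: 0.73 + 0.82 + 1.65 + 1.33 + 1.31 + 1.36 + 0.48 + 1.12 + 0.44 = 9.24.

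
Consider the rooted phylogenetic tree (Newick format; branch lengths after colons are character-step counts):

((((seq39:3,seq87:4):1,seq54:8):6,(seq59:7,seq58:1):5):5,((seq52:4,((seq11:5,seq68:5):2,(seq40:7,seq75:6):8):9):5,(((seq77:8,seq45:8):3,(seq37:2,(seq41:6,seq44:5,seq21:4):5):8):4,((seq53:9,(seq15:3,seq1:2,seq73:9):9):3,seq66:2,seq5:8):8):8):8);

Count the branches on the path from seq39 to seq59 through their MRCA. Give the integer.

The MRCA of seq39 and seq59 is the node subtending (((seq39,seq87),seq54),(seq59,seq58)).
From seq39 up to that node: 3 branches. From seq59 up to the same node: 2 branches. Total: 3 + 2 = 5.

5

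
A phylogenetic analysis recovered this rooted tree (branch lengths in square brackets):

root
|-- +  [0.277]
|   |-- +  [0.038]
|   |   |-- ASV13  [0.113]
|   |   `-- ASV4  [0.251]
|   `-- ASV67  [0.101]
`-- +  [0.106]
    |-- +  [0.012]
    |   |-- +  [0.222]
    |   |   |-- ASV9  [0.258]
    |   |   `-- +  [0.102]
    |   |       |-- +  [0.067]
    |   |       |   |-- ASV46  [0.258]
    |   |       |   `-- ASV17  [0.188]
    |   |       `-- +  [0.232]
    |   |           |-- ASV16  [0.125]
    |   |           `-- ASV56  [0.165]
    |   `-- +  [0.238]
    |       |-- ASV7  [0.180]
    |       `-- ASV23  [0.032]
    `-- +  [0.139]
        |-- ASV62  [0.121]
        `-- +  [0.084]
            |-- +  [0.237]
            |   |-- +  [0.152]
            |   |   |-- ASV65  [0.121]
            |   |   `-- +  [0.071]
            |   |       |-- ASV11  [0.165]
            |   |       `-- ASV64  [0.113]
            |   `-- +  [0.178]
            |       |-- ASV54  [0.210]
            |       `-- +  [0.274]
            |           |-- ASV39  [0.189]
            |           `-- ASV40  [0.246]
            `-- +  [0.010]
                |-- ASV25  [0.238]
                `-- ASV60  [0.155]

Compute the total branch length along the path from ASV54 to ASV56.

1.581

The path runs ASV54 → … → MRCA → … → ASV56; the MRCA is the node subtending (((ASV9,((ASV46,ASV17),(ASV16,ASV56))),(ASV7,ASV23)),(ASV62,(((ASV65,(ASV11,ASV64)),(ASV54,(ASV39,ASV40))),(ASV25,ASV60)))).
Branch lengths along that path: 0.210 + 0.178 + 0.237 + 0.084 + 0.139 + 0.012 + 0.222 + 0.102 + 0.232 + 0.165 = 1.581.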